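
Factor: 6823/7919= 6823^1*7919^ ( - 1) 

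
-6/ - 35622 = 1/5937 = 0.00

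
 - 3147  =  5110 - 8257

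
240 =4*60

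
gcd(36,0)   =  36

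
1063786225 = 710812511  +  352973714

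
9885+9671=19556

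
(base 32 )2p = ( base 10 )89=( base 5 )324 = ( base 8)131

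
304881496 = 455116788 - 150235292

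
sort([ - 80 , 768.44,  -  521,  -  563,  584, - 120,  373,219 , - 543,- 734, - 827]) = [  -  827, - 734 , - 563,- 543,-521, - 120, - 80, 219, 373, 584, 768.44]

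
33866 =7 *4838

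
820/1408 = 205/352 = 0.58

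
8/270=4/135 = 0.03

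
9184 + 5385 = 14569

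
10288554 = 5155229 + 5133325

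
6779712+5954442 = 12734154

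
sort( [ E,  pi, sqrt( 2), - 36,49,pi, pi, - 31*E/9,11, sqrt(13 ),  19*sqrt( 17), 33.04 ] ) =[ - 36, - 31*E/9,  sqrt( 2), E, pi, pi,  pi,sqrt(13), 11, 33.04, 49,  19* sqrt(17)]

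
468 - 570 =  - 102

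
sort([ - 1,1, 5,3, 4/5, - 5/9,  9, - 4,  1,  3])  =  [ - 4, - 1, - 5/9, 4/5,  1 , 1, 3,3 , 5, 9 ]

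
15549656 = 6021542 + 9528114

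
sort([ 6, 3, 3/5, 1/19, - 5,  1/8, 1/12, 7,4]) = [-5,1/19, 1/12  ,  1/8,3/5, 3, 4, 6, 7 ]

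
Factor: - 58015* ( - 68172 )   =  3954998580 = 2^2*3^1 * 5^1 * 13^1*19^1*23^1* 41^1*283^1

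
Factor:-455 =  - 5^1 * 7^1*13^1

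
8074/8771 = 8074/8771 = 0.92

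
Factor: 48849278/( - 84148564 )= - 24424639/42074282 = -2^( - 1 )*41^(  -  1 )*71^1*463^1*743^1* 513101^(-1 ) 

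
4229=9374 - 5145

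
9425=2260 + 7165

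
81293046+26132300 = 107425346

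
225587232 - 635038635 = - 409451403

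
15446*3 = 46338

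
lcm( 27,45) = 135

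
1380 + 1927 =3307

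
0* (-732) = 0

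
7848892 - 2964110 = 4884782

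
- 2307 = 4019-6326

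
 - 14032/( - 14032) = 1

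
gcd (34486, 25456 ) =86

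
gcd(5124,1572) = 12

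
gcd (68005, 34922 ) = 1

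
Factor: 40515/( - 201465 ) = -73/363=- 3^( - 1)*11^( - 2 )*73^1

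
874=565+309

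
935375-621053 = 314322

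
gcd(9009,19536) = 33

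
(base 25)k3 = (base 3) 200122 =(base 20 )153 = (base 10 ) 503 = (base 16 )1F7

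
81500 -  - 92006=173506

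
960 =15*64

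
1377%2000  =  1377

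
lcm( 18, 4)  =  36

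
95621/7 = 13660 + 1/7 = 13660.14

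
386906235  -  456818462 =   -  69912227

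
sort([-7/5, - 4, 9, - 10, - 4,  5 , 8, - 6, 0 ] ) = [ - 10, - 6, - 4,-4, - 7/5, 0,5, 8,9 ]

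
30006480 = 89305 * 336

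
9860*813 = 8016180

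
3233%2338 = 895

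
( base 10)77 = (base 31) 2f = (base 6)205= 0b1001101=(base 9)85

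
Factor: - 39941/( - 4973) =11^1 * 3631^1*4973^(  -  1 ) 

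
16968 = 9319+7649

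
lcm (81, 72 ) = 648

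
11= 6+5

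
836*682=570152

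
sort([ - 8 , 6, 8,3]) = [ - 8,3, 6,8 ]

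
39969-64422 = -24453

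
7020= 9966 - 2946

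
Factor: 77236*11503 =888445708 = 2^2*11503^1*19309^1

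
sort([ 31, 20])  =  [ 20,  31 ] 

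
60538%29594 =1350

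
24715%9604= 5507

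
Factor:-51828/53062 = - 2^1*3^1*7^1 * 43^( - 1 )= - 42/43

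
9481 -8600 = 881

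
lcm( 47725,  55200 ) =4581600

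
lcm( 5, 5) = 5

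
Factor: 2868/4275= 956/1425 = 2^2*3^( - 1 )*5^( - 2)*19^( -1)*239^1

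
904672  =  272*3326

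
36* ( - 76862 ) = - 2767032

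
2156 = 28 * 77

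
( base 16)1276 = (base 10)4726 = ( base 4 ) 1021312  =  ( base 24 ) 84M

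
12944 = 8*1618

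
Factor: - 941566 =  - 2^1*470783^1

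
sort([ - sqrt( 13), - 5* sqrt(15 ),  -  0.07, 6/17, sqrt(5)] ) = [ - 5  *  sqrt( 15), - sqrt( 13), - 0.07,6/17, sqrt( 5 ) ] 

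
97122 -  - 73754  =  170876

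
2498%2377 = 121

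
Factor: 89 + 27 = 116 =2^2*29^1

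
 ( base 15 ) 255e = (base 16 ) 1f1c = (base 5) 223324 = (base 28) a4c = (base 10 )7964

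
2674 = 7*382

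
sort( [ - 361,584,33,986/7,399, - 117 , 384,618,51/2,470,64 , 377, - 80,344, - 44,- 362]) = [ - 362, - 361, - 117, - 80,  -  44,51/2, 33 , 64,986/7,  344,377, 384,399,470,584,618 ]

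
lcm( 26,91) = 182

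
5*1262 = 6310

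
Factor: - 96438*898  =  -2^2 *3^1*449^1*16073^1 = - 86601324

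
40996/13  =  3153  +  7/13 = 3153.54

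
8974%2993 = 2988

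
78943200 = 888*88900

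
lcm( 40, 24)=120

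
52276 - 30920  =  21356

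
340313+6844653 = 7184966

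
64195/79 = 64195/79= 812.59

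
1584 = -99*(-16 ) 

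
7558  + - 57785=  - 50227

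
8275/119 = 8275/119 = 69.54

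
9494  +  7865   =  17359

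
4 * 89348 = 357392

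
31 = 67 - 36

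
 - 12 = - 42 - -30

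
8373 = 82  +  8291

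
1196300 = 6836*175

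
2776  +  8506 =11282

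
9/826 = 9/826=0.01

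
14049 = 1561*9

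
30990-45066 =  - 14076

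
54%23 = 8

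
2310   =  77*30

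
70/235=14/47=0.30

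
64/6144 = 1/96 = 0.01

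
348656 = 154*2264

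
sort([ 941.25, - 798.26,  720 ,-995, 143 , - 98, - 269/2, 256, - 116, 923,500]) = [  -  995,-798.26, - 269/2, - 116, - 98, 143,256,500, 720, 923, 941.25 ]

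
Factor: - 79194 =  - 2^1*3^1*67^1*197^1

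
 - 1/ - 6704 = 1/6704= 0.00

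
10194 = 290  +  9904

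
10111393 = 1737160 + 8374233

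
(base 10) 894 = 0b1101111110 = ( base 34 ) qa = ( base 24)1D6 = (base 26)18a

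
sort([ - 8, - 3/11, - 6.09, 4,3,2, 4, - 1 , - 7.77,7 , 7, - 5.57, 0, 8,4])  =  [-8, - 7.77, - 6.09, - 5.57, - 1, - 3/11,0,2,3,4, 4, 4,7,7, 8] 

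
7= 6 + 1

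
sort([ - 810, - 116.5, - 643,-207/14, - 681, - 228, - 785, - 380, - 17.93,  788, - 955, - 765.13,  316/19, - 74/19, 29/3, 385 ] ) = [ - 955, - 810, - 785, - 765.13 , -681  , - 643, - 380, - 228, - 116.5, - 17.93 , - 207/14, - 74/19, 29/3,316/19,385, 788]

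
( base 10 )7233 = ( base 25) be8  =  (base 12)4229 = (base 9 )10826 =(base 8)16101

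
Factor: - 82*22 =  - 2^2*11^1*41^1= - 1804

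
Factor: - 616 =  - 2^3*7^1*11^1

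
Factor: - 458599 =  - 458599^1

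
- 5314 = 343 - 5657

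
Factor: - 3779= - 3779^1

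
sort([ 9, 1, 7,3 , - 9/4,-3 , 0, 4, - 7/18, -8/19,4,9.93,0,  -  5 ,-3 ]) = [  -  5 ,-3 ,-3, - 9/4, -8/19 , - 7/18,  0 , 0, 1 , 3,4,4,7 , 9,  9.93] 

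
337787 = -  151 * ( - 2237) 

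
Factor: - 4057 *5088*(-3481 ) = 2^5*3^1*53^1*59^2*4057^1 = 71854857696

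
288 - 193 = 95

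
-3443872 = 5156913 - 8600785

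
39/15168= 13/5056 = 0.00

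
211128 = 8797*24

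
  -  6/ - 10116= 1/1686 = 0.00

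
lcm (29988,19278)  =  269892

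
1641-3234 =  - 1593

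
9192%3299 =2594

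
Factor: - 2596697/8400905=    - 5^( - 1)*37^1*70181^1*1680181^( - 1)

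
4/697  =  4/697 = 0.01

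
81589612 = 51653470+29936142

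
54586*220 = 12008920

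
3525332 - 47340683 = - 43815351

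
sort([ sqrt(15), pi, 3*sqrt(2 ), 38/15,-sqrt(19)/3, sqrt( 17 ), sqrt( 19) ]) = [ - sqrt(19)/3,38/15,pi,sqrt( 15 ),sqrt (17), 3 * sqrt( 2 ),sqrt(19)]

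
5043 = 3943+1100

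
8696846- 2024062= 6672784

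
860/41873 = 860/41873 =0.02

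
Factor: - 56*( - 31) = 2^3*7^1 * 31^1 = 1736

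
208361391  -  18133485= 190227906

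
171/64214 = 171/64214 = 0.00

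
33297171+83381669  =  116678840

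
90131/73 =1234 + 49/73 =1234.67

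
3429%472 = 125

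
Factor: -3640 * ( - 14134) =51447760 =2^4 * 5^1 *7^1*13^1*  37^1*191^1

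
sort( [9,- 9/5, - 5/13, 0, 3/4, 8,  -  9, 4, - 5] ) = [  -  9, - 5,-9/5, - 5/13, 0,3/4, 4, 8, 9]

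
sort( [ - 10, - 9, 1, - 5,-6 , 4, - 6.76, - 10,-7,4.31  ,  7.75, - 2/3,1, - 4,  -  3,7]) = [ - 10,-10, - 9 , - 7, - 6.76 ,-6,-5, - 4, - 3,-2/3,  1, 1, 4,4.31,  7,7.75 ] 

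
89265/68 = 1312 + 49/68 = 1312.72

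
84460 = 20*4223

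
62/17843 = 62/17843 = 0.00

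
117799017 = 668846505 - 551047488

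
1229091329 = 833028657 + 396062672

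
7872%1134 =1068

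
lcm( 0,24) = 0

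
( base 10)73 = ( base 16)49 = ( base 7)133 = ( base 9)81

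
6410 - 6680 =-270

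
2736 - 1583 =1153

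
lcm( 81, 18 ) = 162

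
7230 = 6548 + 682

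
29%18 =11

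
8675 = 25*347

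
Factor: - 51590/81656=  - 25795/40828 = - 2^ ( - 2)*5^1*7^1 * 11^1*59^ ( - 1) * 67^1*173^( - 1) 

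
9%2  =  1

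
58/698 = 29/349 = 0.08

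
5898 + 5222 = 11120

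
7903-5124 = 2779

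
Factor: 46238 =2^1 *61^1*379^1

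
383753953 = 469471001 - 85717048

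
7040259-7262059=-221800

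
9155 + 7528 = 16683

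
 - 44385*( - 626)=27785010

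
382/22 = 191/11  =  17.36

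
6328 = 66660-60332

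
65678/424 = 154+ 191/212 =154.90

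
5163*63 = 325269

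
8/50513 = 8/50513 = 0.00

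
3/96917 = 3/96917=0.00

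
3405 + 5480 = 8885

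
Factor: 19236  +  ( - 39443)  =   - 20207 = -11^2 * 167^1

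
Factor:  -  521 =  - 521^1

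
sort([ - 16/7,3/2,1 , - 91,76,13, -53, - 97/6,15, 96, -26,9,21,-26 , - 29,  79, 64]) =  [ - 91, - 53, - 29, - 26, - 26, - 97/6, - 16/7,1,3/2,9,13, 15,21, 64,76, 79,96] 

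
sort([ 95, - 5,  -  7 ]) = [ - 7, - 5, 95] 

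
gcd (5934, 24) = 6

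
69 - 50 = 19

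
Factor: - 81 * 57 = -4617 = - 3^5*19^1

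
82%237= 82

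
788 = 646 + 142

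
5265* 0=0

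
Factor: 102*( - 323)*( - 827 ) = 27246342  =  2^1 * 3^1*17^2 *19^1*827^1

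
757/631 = 1 + 126/631 =1.20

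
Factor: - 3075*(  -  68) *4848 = 1013716800 = 2^6*3^2*5^2*17^1*41^1*101^1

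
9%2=1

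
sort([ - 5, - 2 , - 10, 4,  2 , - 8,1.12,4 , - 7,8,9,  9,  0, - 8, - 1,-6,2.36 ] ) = [- 10 , - 8,- 8 ,-7, -6, - 5,  -  2,- 1, 0,1.12,2,2.36 , 4,  4, 8 , 9,9 ]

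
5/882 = 5/882 = 0.01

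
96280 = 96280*1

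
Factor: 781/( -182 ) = - 2^( - 1 )*7^( - 1)*11^1*13^( - 1) * 71^1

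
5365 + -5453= - 88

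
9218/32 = 288 + 1/16 = 288.06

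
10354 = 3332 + 7022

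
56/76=14/19 = 0.74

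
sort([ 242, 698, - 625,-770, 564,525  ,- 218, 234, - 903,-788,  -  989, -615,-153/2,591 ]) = [-989,-903, - 788, -770,-625 ,-615,-218,-153/2 , 234,242, 525, 564 , 591, 698 ]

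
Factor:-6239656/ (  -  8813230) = 2^2 * 5^ ( - 1 ) * 71^ (- 1)*773^1  *1009^1 * 12413^( - 1 ) = 3119828/4406615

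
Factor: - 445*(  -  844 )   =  2^2*5^1*89^1*211^1 = 375580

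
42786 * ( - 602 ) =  -25757172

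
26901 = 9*2989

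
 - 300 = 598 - 898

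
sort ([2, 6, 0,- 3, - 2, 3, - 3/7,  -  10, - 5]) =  [ - 10, - 5 , - 3, - 2, - 3/7,  0, 2,3, 6] 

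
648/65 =648/65 = 9.97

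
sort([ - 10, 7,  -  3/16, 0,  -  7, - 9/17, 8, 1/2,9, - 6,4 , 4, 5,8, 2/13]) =[ - 10, - 7, - 6, - 9/17, - 3/16, 0,2/13, 1/2,4, 4, 5, 7, 8,8,9] 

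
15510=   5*3102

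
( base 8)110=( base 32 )28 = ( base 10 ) 72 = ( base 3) 2200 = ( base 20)3C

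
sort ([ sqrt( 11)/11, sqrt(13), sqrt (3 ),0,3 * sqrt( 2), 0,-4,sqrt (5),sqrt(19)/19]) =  [ - 4 , 0,0, sqrt(19) /19,sqrt (11) /11, sqrt( 3 ),sqrt (5),sqrt(13), 3 * sqrt( 2)]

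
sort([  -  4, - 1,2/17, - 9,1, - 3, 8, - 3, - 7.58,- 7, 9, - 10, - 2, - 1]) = [ - 10, - 9,-7.58, - 7, -4, - 3, - 3,-2, - 1,  -  1,2/17,1, 8,9 ] 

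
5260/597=5260/597 = 8.81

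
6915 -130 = 6785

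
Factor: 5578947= 3^2*11^2*47^1*109^1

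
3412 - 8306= -4894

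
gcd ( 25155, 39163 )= 1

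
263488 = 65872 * 4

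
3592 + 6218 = 9810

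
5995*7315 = 43853425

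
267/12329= 267/12329= 0.02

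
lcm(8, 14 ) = 56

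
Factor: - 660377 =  - 660377^1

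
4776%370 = 336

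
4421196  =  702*6298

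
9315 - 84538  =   - 75223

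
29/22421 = 29/22421  =  0.00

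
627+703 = 1330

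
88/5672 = 11/709 =0.02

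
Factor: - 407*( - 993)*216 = 2^3 * 3^4*11^1* 37^1*331^1 = 87296616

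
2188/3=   2188/3 = 729.33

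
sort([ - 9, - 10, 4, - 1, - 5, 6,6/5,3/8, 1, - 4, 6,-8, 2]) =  [ - 10,-9, - 8, - 5, -4 ,  -  1, 3/8, 1,6/5,2,4,6, 6 ]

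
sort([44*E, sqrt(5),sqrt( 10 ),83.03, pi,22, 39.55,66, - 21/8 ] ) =[ - 21/8,sqrt(5), pi, sqrt(10 ), 22 , 39.55,  66, 83.03, 44*E] 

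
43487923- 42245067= 1242856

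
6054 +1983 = 8037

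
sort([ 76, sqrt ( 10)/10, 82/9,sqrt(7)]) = [sqrt( 10) /10, sqrt(7), 82/9,76 ]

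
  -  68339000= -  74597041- -6258041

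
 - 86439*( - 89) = 7693071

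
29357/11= 2668  +  9/11 =2668.82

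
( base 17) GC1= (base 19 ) d73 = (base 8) 11335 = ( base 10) 4829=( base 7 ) 20036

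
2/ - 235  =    -  1+233/235 = - 0.01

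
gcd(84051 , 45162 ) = 9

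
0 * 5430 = 0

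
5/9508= 5/9508=0.00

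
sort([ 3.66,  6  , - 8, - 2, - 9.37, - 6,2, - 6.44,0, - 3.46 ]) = [ - 9.37, -8,  -  6.44,-6, - 3.46, - 2,0, 2,3.66,6]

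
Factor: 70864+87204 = 158068 = 2^2 * 43^1*919^1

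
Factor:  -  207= - 3^2*23^1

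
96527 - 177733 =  - 81206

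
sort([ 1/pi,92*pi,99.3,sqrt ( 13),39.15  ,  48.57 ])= [ 1/pi, sqrt(13 ),39.15,48.57,99.3,92*pi]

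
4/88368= 1/22092 = 0.00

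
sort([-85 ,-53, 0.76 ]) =[ - 85, - 53, 0.76] 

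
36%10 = 6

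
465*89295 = 41522175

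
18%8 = 2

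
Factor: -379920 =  - 2^4 * 3^1*5^1*1583^1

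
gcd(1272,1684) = 4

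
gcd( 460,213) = 1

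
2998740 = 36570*82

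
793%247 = 52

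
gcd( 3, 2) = 1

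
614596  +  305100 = 919696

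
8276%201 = 35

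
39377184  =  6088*6468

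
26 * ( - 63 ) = - 1638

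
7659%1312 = 1099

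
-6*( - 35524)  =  213144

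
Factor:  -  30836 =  - 2^2*13^1*593^1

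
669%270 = 129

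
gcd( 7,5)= 1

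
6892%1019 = 778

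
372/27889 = 372/27889 = 0.01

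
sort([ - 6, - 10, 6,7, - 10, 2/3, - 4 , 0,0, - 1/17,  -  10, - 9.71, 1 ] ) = [ - 10, -10, - 10, - 9.71, - 6, - 4, - 1/17, 0,0 , 2/3,1 , 6,7]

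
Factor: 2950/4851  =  2^1*3^ ( -2)*5^2*7^ (-2 )*11^(-1)*59^1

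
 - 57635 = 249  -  57884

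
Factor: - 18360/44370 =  - 2^2*3^1*29^ (  -  1) = -12/29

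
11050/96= 5525/48  =  115.10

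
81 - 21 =60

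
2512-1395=1117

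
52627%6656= 6035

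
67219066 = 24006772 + 43212294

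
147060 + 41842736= 41989796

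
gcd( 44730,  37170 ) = 630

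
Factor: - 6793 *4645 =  - 31553485 = - 5^1 * 929^1*6793^1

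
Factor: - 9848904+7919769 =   -  3^1*5^1*13^2*761^1 = -1929135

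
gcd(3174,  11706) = 6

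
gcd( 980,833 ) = 49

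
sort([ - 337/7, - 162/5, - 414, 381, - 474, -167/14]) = [ - 474, - 414 ,-337/7, - 162/5, - 167/14, 381] 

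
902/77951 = 902/77951 = 0.01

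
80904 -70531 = 10373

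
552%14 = 6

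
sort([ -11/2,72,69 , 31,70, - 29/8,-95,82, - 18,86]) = [ - 95, - 18,  -  11/2, - 29/8,31, 69,70,72, 82,86]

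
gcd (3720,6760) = 40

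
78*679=52962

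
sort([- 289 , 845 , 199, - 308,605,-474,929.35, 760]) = [-474,-308, - 289, 199, 605,  760, 845, 929.35]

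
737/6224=737/6224 = 0.12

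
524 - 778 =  - 254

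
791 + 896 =1687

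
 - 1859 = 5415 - 7274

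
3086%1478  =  130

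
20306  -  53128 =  - 32822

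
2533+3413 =5946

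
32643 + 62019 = 94662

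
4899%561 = 411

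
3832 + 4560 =8392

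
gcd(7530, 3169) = 1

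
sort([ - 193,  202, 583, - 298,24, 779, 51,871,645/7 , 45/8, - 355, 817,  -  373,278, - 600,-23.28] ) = [ - 600, - 373, - 355, - 298,  -  193,-23.28 , 45/8,24,51,  645/7, 202,278, 583,779,817, 871 ]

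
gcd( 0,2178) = 2178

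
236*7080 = 1670880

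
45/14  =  45/14 = 3.21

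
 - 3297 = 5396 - 8693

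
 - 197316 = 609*( - 324) 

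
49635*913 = 45316755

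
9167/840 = 10 + 767/840 = 10.91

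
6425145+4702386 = 11127531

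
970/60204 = 485/30102  =  0.02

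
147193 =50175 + 97018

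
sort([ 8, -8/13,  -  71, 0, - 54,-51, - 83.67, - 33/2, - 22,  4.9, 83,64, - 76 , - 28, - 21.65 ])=[ - 83.67, - 76, - 71,  -  54, - 51, - 28, - 22,-21.65, -33/2 ,-8/13, 0,4.9, 8,64, 83]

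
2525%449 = 280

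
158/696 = 79/348  =  0.23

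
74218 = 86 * 863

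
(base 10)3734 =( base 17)CFB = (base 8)7226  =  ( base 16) E96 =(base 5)104414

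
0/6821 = 0 = 0.00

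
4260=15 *284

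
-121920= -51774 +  - 70146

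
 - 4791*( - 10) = 47910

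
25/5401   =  25/5401 = 0.00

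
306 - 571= - 265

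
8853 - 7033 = 1820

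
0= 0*6647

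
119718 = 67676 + 52042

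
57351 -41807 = 15544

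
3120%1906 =1214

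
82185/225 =365 + 4/15 = 365.27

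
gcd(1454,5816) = 1454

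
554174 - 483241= 70933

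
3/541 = 3/541 = 0.01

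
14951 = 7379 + 7572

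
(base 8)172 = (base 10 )122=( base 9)145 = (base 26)4i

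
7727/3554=2+619/3554 = 2.17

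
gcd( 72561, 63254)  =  1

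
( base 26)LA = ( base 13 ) 33a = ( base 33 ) GS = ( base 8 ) 1054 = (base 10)556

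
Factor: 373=373^1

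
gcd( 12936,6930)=462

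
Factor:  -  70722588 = -2^2 * 3^1*5893549^1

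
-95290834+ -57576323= - 152867157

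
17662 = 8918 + 8744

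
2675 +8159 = 10834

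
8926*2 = 17852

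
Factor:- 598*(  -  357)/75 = 2^1*5^(  -  2 )*7^1*13^1*17^1*23^1 = 71162/25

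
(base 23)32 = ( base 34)23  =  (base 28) 2F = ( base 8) 107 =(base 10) 71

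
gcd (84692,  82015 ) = 1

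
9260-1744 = 7516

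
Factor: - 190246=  - 2^1 * 7^1*107^1*127^1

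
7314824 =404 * 18106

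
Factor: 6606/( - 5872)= - 9/8 = - 2^( - 3)*3^2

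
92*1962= 180504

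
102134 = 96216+5918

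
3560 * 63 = 224280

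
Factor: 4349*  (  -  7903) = - 34370147 = -7^1*1129^1*4349^1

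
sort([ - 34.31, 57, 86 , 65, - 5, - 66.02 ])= [ - 66.02, - 34.31, - 5, 57,65, 86 ]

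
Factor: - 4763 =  - 11^1 * 433^1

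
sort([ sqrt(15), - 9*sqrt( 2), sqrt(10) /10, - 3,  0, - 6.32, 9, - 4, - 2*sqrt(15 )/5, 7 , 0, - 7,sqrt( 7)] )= [-9 * sqrt( 2), - 7, - 6.32, - 4, - 3,  -  2*sqrt ( 15 ) /5,0,0,sqrt(10)/10 , sqrt( 7), sqrt(15),7,9]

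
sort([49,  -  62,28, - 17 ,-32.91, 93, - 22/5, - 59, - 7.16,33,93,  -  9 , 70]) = [ - 62, - 59, - 32.91, - 17, -9, - 7.16,-22/5, 28,33, 49,70,93,93] 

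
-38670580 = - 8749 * 4420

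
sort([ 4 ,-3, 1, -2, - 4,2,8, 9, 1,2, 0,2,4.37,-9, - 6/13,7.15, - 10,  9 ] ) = [-10,-9,-4,-3,-2,-6/13, 0, 1,1, 2  ,  2, 2,4,4.37,7.15 , 8, 9,9] 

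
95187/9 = 10576 + 1/3=10576.33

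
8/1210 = 4/605 = 0.01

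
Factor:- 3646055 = -5^1*7^1*104173^1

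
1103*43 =47429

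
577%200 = 177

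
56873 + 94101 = 150974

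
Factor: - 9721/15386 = -2^(  -  1)*7^(- 2)*157^(- 1)*9721^1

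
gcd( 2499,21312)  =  3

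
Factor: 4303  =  13^1*331^1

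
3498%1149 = 51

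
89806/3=29935 + 1/3 = 29935.33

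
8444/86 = 98  +  8/43 = 98.19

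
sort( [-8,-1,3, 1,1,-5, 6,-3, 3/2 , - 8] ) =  [-8,- 8, - 5, -3,-1,1,1, 3/2, 3,6]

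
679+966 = 1645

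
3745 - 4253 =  - 508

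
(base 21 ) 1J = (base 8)50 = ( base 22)1I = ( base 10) 40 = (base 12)34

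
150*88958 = 13343700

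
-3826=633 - 4459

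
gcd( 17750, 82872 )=2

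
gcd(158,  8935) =1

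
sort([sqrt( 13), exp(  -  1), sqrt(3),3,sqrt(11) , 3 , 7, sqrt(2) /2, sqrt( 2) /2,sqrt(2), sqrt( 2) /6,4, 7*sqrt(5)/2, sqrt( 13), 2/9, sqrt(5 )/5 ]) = [2/9, sqrt(2) /6,exp( - 1),  sqrt(5) /5, sqrt(2 )/2,  sqrt(2) /2, sqrt(2), sqrt ( 3),  3,3, sqrt(11 ), sqrt(13), sqrt(13),4,  7,7*sqrt( 5)/2] 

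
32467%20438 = 12029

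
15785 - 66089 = -50304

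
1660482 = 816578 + 843904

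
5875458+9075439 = 14950897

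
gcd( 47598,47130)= 6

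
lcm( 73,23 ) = 1679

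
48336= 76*636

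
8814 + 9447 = 18261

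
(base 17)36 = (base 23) 2b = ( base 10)57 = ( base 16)39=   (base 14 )41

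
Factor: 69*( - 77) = - 3^1*7^1*11^1*23^1 =- 5313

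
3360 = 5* 672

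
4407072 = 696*6332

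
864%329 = 206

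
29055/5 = 5811 = 5811.00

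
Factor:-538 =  - 2^1*269^1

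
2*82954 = 165908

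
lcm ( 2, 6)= 6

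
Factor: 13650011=13650011^1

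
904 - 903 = 1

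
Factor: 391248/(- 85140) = -988/215 = -2^2 * 5^( - 1 ) *13^1*19^1*43^( - 1 )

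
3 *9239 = 27717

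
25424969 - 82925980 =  - 57501011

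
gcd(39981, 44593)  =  1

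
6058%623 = 451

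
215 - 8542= - 8327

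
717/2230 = 717/2230 = 0.32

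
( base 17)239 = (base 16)27e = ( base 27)nh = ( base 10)638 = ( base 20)1BI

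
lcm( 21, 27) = 189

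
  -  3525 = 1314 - 4839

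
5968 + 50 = 6018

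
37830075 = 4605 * 8215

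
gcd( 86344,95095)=1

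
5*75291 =376455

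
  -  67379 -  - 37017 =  - 30362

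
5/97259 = 5/97259 = 0.00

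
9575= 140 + 9435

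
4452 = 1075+3377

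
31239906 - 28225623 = 3014283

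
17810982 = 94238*189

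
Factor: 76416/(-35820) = - 32/15 = - 2^5*3^( - 1)*5^(-1)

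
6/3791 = 6/3791 = 0.00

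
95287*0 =0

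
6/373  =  6/373 = 0.02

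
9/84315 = 3/28105 = 0.00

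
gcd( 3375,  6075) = 675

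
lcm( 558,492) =45756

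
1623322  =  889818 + 733504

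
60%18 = 6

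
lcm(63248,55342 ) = 442736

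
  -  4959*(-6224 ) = 30864816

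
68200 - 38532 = 29668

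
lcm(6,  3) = 6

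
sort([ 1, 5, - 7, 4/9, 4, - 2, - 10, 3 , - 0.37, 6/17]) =[ - 10, - 7, - 2,-0.37, 6/17 , 4/9, 1,  3,4,5] 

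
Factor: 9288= 2^3 *3^3*43^1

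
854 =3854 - 3000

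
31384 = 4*7846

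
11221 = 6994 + 4227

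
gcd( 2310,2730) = 210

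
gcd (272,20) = 4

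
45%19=7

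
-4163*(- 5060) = 21064780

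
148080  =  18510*8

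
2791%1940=851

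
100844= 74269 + 26575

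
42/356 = 21/178 = 0.12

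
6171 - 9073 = - 2902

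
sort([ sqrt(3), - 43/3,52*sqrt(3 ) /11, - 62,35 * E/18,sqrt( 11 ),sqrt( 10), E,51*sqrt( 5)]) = [ - 62, - 43/3,  sqrt(3 ) , E,sqrt (10 ), sqrt(11), 35*E/18,  52*sqrt(3 ) /11 , 51*sqrt (5 ) ] 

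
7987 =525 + 7462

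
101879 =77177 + 24702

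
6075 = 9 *675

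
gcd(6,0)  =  6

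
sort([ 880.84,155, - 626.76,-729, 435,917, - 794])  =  [-794, - 729, - 626.76, 155 , 435, 880.84,  917]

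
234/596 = 117/298 = 0.39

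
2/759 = 2/759 =0.00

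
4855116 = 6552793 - 1697677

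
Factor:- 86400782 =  - 2^1*13^1*31^1*107197^1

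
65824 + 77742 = 143566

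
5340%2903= 2437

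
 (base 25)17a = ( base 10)810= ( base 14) 41C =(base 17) 2db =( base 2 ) 1100101010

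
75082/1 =75082 = 75082.00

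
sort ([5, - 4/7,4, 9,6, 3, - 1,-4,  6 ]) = [ - 4,- 1, - 4/7, 3,4,5,6 , 6,9] 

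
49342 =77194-27852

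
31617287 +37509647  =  69126934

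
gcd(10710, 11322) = 306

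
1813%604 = 1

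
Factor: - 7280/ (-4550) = 8/5 = 2^3*5^( - 1) 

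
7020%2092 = 744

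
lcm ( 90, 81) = 810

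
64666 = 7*9238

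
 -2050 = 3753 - 5803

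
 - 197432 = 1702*( - 116) 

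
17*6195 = 105315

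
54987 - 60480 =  - 5493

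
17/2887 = 17/2887 = 0.01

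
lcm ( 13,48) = 624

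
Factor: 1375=5^3*11^1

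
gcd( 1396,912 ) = 4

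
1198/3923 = 1198/3923 = 0.31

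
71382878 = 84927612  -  13544734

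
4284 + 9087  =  13371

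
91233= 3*30411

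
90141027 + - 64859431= 25281596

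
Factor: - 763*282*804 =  - 172993464 = - 2^3*3^2*7^1*47^1* 67^1*109^1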